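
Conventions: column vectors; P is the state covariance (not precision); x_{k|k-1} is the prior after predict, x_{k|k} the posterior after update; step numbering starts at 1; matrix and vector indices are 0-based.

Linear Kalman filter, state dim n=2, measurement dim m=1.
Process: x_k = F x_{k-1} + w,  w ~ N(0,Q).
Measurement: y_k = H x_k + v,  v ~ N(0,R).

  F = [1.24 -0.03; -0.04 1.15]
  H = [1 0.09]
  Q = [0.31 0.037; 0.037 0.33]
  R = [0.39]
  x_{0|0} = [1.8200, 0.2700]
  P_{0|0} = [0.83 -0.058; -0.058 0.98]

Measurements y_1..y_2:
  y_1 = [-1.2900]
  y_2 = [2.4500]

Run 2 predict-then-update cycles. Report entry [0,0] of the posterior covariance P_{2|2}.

P_post[0,0] = 0.2831

step 1: x^-=[2.2487, 0.2377]  P^-=[1.5914 -0.1208; -0.1208 1.6327]  S=[1.9729]  K=[0.8011; 0.0133]  nu=[-3.5601]  x^+=[-0.6034, 0.1904]  P^+=[0.3252 -0.1417; -0.1417 1.6324]
step 2: x^-=[-0.7539, 0.2431]  P^-=[0.8220 -0.2377; -0.2377 2.5024]  S=[1.1895]  K=[0.6731; -0.0105]  nu=[3.1820]  x^+=[1.3879, 0.2097]  P^+=[0.2831 -0.2293; -0.2293 2.5022]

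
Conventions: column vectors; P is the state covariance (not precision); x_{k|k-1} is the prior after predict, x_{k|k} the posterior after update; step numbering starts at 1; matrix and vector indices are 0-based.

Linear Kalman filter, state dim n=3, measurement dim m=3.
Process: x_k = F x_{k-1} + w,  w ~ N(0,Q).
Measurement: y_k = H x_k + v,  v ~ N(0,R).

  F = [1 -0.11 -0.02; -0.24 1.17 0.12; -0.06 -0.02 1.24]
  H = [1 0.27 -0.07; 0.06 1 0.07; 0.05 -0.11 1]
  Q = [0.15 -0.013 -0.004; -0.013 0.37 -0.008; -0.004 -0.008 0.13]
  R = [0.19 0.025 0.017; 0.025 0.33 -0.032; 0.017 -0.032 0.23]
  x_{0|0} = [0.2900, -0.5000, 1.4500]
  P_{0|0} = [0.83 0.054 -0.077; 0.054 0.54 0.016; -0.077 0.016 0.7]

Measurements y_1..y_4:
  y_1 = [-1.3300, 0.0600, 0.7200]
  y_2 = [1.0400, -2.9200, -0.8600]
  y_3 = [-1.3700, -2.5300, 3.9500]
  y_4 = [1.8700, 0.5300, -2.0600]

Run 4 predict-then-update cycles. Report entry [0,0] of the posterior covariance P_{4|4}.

P_post[0,0] = 0.1205

step 1: x^-=[0.3160, -0.4806, 1.7906]  P^-=[0.9781 -0.2290 -0.1684; -0.2290 1.1457 0.1386; -0.1684 0.1386 1.2203]  S=[1.1523 0.1362 -0.1608; 0.1362 1.4757 0.0472; -0.1608 0.0472 1.4218]  K=[0.8341 -0.2015 0.0347; -0.0346 0.7778 -0.0290; -0.0873 0.1265 0.8276]  nu=[-1.3909, 0.3963, -1.1393]  x^+=[-0.9634, -0.0912, 1.0194]  P^+=[0.1706 -0.0579 0.0137; -0.0579 0.2602 -0.0006; 0.0137 -0.0006 0.1841]
step 2: x^-=[-0.9738, 0.2469, 1.3236]  P^-=[0.3360 -0.1555 -0.0004; -0.1555 0.7703 0.0145; -0.0004 0.0145 0.4116]  S=[0.4998 0.0924 0.0008; 0.0924 1.0869 -0.0793; 0.0008 -0.0793 0.6502]  K=[0.6208 -0.1751 0.0295; -0.0264 0.7008 -0.0345; -0.0686 0.0925 0.6419]  nu=[2.0398, -3.2011, -2.1078]  x^+=[0.7909, -1.9777, -0.4653]  P^+=[0.1288 -0.0517 0.0108; -0.0517 0.2350 -0.0024; 0.0108 -0.0024 0.1427]
step 3: x^-=[1.0178, -2.5596, -0.5849]  P^-=[0.2926 -0.1349 -0.0003; -0.1349 0.7289 0.0062; -0.0003 0.0062 0.3484]  S=[0.4644 0.1002 0.0000; 0.1002 1.0463 -0.0866; 0.0000 -0.0866 0.5880]  K=[0.5876 -0.1664 0.0250; -0.0161 0.6879 -0.0359; -0.0681 0.0858 0.6039]  nu=[-1.7377, 0.0094, 4.2025]  x^+=[0.1004, -2.6760, 2.0721]  P^+=[0.1218 -0.0490 0.0096; -0.0490 0.2309 -0.0027; 0.0096 -0.0027 0.1342]
step 4: x^-=[0.3534, -2.9064, 2.6169]  P^-=[0.2850 -0.1296 -0.0012; -0.1296 0.7212 0.0047; -0.0012 0.0047 0.3355]  S=[0.4593 0.1032 -0.0010; 0.1032 1.0390 -0.0880; -0.0010 -0.0880 0.5752]  K=[0.5816 -0.1641 0.0234; -0.0129 0.6852 -0.0362; -0.0686 0.0843 0.5950]  nu=[2.4845, 3.2320, -5.0143]  x^+=[1.1505, -0.5425, -0.2647]  P^+=[0.1205 -0.0482 0.0092; -0.0482 0.2300 -0.0028; 0.0092 -0.0028 0.1322]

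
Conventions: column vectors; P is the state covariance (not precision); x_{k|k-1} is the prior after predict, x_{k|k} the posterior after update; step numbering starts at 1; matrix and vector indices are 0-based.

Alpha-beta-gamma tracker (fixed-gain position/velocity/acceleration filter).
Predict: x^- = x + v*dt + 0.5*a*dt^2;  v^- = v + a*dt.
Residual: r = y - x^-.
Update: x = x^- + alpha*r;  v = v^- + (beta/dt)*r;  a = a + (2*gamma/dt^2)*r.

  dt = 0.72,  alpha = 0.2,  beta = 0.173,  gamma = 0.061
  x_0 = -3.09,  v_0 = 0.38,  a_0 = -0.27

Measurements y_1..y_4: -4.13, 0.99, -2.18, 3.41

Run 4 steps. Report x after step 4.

step 1: x_pred=-2.8864  r=-1.2436  x^+=-3.1351  v^+=-0.1132  a^+=-0.5627
step 2: x_pred=-3.3625  r=4.3525  x^+=-2.4920  v^+=0.5275  a^+=0.4616
step 3: x_pred=-1.9925  r=-0.1875  x^+=-2.0300  v^+=0.8148  a^+=0.4175
step 4: x_pred=-1.3352  r=4.7452  x^+=-0.3861  v^+=2.2556  a^+=1.5342

x_post = -0.3861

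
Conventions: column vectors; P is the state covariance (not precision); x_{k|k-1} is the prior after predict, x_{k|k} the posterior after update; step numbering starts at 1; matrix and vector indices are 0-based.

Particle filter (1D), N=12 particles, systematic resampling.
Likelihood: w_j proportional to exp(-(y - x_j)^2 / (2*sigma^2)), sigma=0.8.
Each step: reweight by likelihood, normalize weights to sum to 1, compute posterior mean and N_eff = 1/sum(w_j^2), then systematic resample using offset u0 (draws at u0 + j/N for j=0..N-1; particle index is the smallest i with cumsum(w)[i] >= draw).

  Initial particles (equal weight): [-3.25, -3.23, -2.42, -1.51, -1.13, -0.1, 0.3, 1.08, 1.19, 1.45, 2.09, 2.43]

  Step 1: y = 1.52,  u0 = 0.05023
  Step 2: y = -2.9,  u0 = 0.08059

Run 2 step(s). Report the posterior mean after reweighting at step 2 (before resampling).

post_mean = 0.3374

step 1: w=[0.0000, 0.0000, 0.0000, 0.0002, 0.0009, 0.0285, 0.0692, 0.1902, 0.2032, 0.2204, 0.1716, 0.1159]  mean=1.4236  Neff=5.7302  idx=[6, 7, 7, 8, 8, 8, 9, 9, 10, 10, 10, 11]
step 2: w=[0.9557, 0.0120, 0.0120, 0.0060, 0.0060, 0.0060, 0.0011, 0.0011, 0.0000, 0.0000, 0.0000, 0.0000]  mean=0.3374  Neff=1.0943  idx=[0, 0, 0, 0, 0, 0, 0, 0, 0, 0, 0, 5]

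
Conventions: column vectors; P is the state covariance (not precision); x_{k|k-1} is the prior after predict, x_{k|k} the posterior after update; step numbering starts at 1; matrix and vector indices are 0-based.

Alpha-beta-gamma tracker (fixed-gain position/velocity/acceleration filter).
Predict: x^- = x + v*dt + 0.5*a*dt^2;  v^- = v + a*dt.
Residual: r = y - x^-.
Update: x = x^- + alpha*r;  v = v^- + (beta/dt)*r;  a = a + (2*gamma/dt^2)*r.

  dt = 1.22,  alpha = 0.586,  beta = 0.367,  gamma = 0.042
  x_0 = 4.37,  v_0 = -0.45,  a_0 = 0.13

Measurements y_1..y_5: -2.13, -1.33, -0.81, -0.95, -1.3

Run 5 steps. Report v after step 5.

v_post = 0.2527

step 1: x_pred=3.9177  r=-6.0477  x^+=0.3738  v^+=-2.1107  a^+=-0.2113
step 2: x_pred=-2.3585  r=1.0285  x^+=-1.7558  v^+=-2.0591  a^+=-0.1533
step 3: x_pred=-4.3820  r=3.5720  x^+=-2.2888  v^+=-1.1716  a^+=0.0483
step 4: x_pred=-3.6821  r=2.7321  x^+=-2.0811  v^+=-0.2907  a^+=0.2025
step 5: x_pred=-2.2851  r=0.9851  x^+=-1.7078  v^+=0.2527  a^+=0.2581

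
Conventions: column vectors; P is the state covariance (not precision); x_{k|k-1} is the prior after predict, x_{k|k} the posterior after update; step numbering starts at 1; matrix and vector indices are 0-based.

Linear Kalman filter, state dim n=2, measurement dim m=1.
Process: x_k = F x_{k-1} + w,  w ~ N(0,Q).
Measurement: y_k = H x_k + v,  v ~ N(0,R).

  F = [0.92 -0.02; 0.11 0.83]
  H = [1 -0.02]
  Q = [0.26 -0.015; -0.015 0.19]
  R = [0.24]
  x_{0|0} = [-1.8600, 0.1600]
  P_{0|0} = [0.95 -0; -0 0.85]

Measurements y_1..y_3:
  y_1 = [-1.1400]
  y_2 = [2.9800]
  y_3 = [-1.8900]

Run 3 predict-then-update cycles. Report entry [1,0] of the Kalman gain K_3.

K[1,0] = -0.0247

step 1: x^-=[-1.7144, -0.0718]  P^-=[1.0644 0.0670; 0.0670 0.7871]  S=[1.3021]  K=[0.8165; 0.0394]  nu=[0.5730]  x^+=[-1.2466, -0.0492]  P^+=[0.1965 0.0252; 0.0252 0.7850]
step 2: x^-=[-1.1459, -0.1780]  P^-=[0.4257 0.0110; 0.0110 0.7378]  S=[0.6655]  K=[0.6393; -0.0056]  nu=[4.1223]  x^+=[1.4894, -0.2012]  P^+=[0.1537 0.0134; 0.0134 0.7378]
step 3: x^-=[1.3743, -0.0032]  P^-=[0.3899 -0.0015; -0.0015 0.7026]  S=[0.6302]  K=[0.6187; -0.0247]  nu=[-3.2643]  x^+=[-0.6454, 0.0773]  P^+=[0.1486 0.0081; 0.0081 0.7022]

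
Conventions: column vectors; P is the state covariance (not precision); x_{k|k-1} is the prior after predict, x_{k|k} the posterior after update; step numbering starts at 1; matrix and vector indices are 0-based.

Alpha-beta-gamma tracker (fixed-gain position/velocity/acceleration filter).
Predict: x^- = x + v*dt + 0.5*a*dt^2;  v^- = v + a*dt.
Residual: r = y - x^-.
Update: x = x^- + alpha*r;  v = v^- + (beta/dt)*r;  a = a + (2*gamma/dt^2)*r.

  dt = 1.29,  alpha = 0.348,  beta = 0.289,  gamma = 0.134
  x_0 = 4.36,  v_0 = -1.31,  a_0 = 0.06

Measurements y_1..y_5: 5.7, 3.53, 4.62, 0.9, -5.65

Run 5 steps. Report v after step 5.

step 1: x_pred=2.7200  r=2.9800  x^+=3.7571  v^+=-0.5650  a^+=0.5399
step 2: x_pred=3.4775  r=0.0525  x^+=3.4957  v^+=0.1433  a^+=0.5484
step 3: x_pred=4.1368  r=0.4832  x^+=4.3050  v^+=0.9589  a^+=0.6262
step 4: x_pred=6.0630  r=-5.1630  x^+=4.2663  v^+=0.6100  a^+=-0.2053
step 5: x_pred=4.8824  r=-10.5324  x^+=1.2171  v^+=-2.0144  a^+=-1.9015

v_post = -2.0144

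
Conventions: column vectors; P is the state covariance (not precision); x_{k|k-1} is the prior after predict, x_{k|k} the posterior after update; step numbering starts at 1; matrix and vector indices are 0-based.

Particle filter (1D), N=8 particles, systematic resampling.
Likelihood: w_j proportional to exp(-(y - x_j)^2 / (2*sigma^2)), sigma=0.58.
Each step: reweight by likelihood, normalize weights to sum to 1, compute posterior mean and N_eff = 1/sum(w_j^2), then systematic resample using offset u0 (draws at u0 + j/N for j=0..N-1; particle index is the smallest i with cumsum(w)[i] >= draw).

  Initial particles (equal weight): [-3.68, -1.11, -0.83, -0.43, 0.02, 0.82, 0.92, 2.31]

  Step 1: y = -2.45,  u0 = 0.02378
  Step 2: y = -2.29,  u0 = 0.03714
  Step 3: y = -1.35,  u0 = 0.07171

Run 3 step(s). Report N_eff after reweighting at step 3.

step 1: w=[0.5343, 0.3510, 0.1024, 0.0118, 0.0006, 0.0000, 0.0000, 0.0000]  mean=-2.4458  Neff=2.3851  idx=[0, 0, 0, 0, 0, 1, 1, 2]
step 2: w=[0.0980, 0.0980, 0.0980, 0.0980, 0.0980, 0.2186, 0.2186, 0.0729]  mean=-2.3489  Neff=6.7169  idx=[0, 1, 2, 4, 5, 5, 6, 6]
step 3: w=[0.0001, 0.0001, 0.0001, 0.0001, 0.2499, 0.2499, 0.2499, 0.2499]  mean=-1.1109  Neff=4.0027  idx=[4, 4, 5, 5, 6, 6, 7, 7]

N_eff = 4.0027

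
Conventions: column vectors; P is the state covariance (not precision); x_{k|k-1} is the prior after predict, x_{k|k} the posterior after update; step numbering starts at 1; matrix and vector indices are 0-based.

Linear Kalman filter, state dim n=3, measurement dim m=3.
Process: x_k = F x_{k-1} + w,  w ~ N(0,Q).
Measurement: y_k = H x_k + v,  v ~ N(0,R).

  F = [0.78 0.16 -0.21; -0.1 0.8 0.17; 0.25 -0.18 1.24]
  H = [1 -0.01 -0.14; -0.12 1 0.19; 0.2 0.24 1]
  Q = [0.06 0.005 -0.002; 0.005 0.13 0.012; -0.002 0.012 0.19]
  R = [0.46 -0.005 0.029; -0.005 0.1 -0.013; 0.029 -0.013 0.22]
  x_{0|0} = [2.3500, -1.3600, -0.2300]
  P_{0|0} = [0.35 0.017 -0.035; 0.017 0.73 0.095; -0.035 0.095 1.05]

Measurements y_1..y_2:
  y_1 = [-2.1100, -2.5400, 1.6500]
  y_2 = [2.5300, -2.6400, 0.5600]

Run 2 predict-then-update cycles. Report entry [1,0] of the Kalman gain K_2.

step 1: x^-=[1.6637, -1.3621, 0.5471]  P^-=[0.3473 0.0252 -0.2395; 0.0252 0.6554 0.2174; -0.2395 0.2174 1.7844]  S=[0.9095 -0.1558 -0.3892; -0.1558 0.9122 0.7262; -0.3892 0.7262 2.0670]  K=[0.4183 0.0055 -0.0025; 0.0909 0.8552 -0.0997; -0.1866 -0.0713 0.8553]  nu=[-3.7107, -1.0822, 1.0971]  x^+=[0.1028, -2.7344, 2.2550]  P^+=[0.1880 0.0273 -0.0326; 0.0273 0.1011 -0.0601; -0.0326 -0.0601 0.2046]
step 2: x^-=[-0.8309, -1.8144, 3.3141]  P^-=[0.2075 0.0160 -0.0683; 0.0160 0.1829 -0.0133; -0.0683 -0.0133 0.5238]  S=[0.6966 -0.0419 -0.0653; -0.0419 0.2990 0.1199; -0.0653 0.1199 0.7305]  K=[0.3097 -0.0303 0.0012; 0.0558 0.6252 -0.0513; -0.1382 0.0248 0.6776]  nu=[3.8067, -1.5549, -2.1525]  x^+=[0.3927, -2.4636, 1.2911]  P^+=[0.1397 0.0164 -0.0222; 0.0164 0.0722 -0.0384; -0.0222 -0.0384 0.1584]

K[1,0] = 0.0558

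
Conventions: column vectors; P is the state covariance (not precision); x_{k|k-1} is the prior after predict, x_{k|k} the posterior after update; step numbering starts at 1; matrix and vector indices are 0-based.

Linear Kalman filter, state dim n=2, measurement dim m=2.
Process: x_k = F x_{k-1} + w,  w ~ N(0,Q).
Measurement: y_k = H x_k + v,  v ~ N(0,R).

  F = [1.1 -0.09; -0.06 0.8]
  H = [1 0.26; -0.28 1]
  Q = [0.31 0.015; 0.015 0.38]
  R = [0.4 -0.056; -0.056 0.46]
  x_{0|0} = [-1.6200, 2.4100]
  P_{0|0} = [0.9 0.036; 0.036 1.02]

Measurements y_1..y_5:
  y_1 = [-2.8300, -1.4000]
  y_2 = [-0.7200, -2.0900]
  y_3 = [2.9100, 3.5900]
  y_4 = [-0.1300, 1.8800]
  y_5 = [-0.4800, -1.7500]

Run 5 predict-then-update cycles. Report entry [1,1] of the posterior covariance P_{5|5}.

step 1: x^-=[-1.9989, 2.0252]  P^-=[1.4001 -0.0860; -0.0860 1.0326]  S=[1.8252 -0.2593; -0.2593 1.6505]  K=[0.7300 -0.1749; 0.1953 0.6709]  nu=[-1.3577, -3.9849]  x^+=[-2.2929, -0.9133]  P^+=[0.3107 -0.0343; -0.0343 0.2881]
step 2: x^-=[-2.4400, -0.5931]  P^-=[0.6951 -0.0567; -0.0567 0.5688]  S=[1.1041 -0.1553; -0.1553 1.1150]  K=[0.5962 -0.1423; 0.1595 0.5465]  nu=[1.8742, -2.1801]  x^+=[-1.0122, -1.4857]  P^+=[0.2537 -0.0278; -0.0278 0.2347]
step 3: x^-=[-0.9798, -1.1278]  P^-=[0.6244 -0.0433; -0.0433 0.5338]  S=[1.0380 -0.1322; -0.1322 1.0670]  K=[0.5737 -0.1333; 0.1597 0.5314]  nu=[4.1830, 4.4435]  x^+=[0.8276, 1.9015]  P^+=[0.2435 -0.0253; -0.0253 0.2284]
step 4: x^-=[0.7392, 1.4715]  P^-=[0.6115 -0.0399; -0.0399 0.5295]  S=[1.0266 -0.1266; -0.1266 1.0598]  K=[0.5694 -0.1312; 0.1605 0.5293]  nu=[-1.2518, 0.6155]  x^+=[-0.0543, 1.5964]  P^+=[0.2415 -0.0246; -0.0246 0.2276]
step 5: x^-=[-0.2035, 1.2804]  P^-=[0.6090 -0.0391; -0.0391 0.5289]  S=[1.0244 -0.1253; -0.1253 1.0586]  K=[0.5686 -0.1308; 0.1607 0.5290]  nu=[-0.6094, -3.0873]  x^+=[-0.1463, -0.4508]  P^+=[0.2411 -0.0245; -0.0245 0.2275]

P_post[1,1] = 0.2275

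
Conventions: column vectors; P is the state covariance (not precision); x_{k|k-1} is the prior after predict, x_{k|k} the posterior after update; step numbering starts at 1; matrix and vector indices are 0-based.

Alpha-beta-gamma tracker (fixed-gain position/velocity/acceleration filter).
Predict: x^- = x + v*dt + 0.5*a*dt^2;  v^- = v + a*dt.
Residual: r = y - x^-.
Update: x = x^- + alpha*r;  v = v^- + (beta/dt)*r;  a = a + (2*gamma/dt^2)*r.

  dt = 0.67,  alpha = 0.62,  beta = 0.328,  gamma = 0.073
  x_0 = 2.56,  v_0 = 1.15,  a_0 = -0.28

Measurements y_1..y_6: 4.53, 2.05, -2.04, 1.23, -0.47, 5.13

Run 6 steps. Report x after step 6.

x_post = 1.9762

step 1: x_pred=3.2677  r=1.2623  x^+=4.0503  v^+=1.5804  a^+=0.1306
step 2: x_pred=5.1385  r=-3.0885  x^+=3.2236  v^+=0.1559  a^+=-0.8739
step 3: x_pred=3.1319  r=-5.1719  x^+=-0.0747  v^+=-2.9616  a^+=-2.5560
step 4: x_pred=-2.6326  r=3.8626  x^+=-0.2378  v^+=-2.7832  a^+=-1.2998
step 5: x_pred=-2.3942  r=1.9242  x^+=-1.2012  v^+=-2.7120  a^+=-0.6739
step 6: x_pred=-3.1695  r=8.2995  x^+=1.9762  v^+=0.8995  a^+=2.0254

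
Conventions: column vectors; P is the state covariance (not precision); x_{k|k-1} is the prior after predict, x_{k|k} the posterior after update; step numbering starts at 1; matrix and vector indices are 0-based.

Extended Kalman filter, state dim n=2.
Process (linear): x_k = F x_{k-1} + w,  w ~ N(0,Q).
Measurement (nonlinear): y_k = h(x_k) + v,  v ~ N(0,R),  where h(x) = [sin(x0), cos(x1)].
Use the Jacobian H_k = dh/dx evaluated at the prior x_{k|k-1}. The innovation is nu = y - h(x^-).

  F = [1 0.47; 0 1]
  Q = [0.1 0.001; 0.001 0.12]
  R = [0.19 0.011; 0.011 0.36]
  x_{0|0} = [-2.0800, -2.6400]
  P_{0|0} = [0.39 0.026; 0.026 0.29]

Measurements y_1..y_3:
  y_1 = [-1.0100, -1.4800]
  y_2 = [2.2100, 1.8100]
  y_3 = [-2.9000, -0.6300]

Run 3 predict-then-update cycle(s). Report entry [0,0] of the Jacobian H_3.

step 1: x^-=[-3.3208, -2.6400]  P^-=[0.5785 0.1633; 0.1633 0.4100]  H_jac=[-0.9840 0.0000; 0.0000 0.4808]  S=[0.7501 -0.0663; -0.0663 0.4548]  K=[-0.7533 0.0629; -0.1782 0.4075]  nu=[-1.1882, -0.6032]  x^+=[-2.4636, -2.6740]  P^+=[0.1448 0.0299; 0.0299 0.3010]
step 2: x^-=[-3.7204, -2.6740]  P^-=[0.3393 0.1723; 0.1723 0.4210]  H_jac=[-0.8371 0.0000; 0.0000 0.4507]  S=[0.4278 -0.0540; -0.0540 0.4455]  K=[-0.6520 0.0953; -0.2879 0.3910]  nu=[1.6630, 2.7027]  x^+=[-4.5471, -2.0960]  P^+=[0.1467 0.0602; 0.0602 0.3053]
step 3: x^-=[-5.5322, -2.0960]  P^-=[0.3708 0.2047; 0.2047 0.4253]  H_jac=[0.7310 0.0000; 0.0000 0.8652]  S=[0.3881 0.1405; 0.1405 0.6784]  K=[0.6527 0.1259; 0.2045 0.5001]  nu=[-3.5824, -0.1287]  x^+=[-7.8867, -2.8930]  P^+=[0.1716 0.0607; 0.0607 0.2107]

H_jac[0,0] = 0.7310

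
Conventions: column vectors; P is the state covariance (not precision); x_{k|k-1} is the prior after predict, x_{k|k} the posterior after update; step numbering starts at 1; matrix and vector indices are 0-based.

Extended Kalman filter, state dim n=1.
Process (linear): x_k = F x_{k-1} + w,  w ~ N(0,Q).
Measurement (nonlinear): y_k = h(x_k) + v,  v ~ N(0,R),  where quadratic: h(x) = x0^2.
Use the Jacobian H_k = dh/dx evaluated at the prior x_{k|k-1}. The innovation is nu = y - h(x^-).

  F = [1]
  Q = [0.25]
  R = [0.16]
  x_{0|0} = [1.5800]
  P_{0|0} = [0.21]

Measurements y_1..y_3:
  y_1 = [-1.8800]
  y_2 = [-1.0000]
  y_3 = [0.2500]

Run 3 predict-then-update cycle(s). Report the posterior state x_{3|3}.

x_post = [-0.4620]

step 1: x^-=[1.5800]  P^-=[0.4600]  H_jac=[3.1600]  S=[4.7534]  K=[0.3058]  nu=[-4.3764]  x^+=[0.2417]  P^+=[0.0155]
step 2: x^-=[0.2417]  P^-=[0.2655]  H_jac=[0.4834]  S=[0.2220]  K=[0.5780]  nu=[-1.0584]  x^+=[-0.3700]  P^+=[0.1913]
step 3: x^-=[-0.3700]  P^-=[0.4413]  H_jac=[-0.7401]  S=[0.4017]  K=[-0.8130]  nu=[0.1131]  x^+=[-0.4620]  P^+=[0.1758]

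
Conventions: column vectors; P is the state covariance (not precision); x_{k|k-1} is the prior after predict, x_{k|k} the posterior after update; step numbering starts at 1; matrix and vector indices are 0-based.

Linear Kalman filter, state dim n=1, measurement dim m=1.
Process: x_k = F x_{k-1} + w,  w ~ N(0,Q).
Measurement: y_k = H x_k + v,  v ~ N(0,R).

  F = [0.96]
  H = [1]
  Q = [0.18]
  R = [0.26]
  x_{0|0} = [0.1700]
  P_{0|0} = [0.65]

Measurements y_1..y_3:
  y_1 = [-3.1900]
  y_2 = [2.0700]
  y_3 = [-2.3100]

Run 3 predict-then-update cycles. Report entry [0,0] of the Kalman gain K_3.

K[0,0] = 0.5510

step 1: x^-=[0.1632]  P^-=[0.7790]  S=[1.0390]  K=[0.7498]  nu=[-3.3532]  x^+=[-2.3509]  P^+=[0.1949]
step 2: x^-=[-2.2569]  P^-=[0.3597]  S=[0.6197]  K=[0.5804]  nu=[4.3269]  x^+=[0.2545]  P^+=[0.1509]
step 3: x^-=[0.2443]  P^-=[0.3191]  S=[0.5791]  K=[0.5510]  nu=[-2.5543]  x^+=[-1.1631]  P^+=[0.1433]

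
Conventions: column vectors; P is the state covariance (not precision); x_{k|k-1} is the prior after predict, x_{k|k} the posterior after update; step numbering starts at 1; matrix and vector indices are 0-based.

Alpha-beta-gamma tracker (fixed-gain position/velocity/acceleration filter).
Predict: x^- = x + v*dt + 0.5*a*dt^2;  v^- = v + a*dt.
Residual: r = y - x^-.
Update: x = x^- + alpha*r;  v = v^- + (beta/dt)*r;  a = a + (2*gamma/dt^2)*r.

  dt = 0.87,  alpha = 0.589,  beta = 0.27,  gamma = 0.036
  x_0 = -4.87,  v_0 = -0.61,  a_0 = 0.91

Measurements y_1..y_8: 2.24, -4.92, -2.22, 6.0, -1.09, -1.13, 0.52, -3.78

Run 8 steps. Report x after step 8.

x_post = -1.6489

step 1: x_pred=-5.0563  r=7.2963  x^+=-0.7588  v^+=2.4461  a^+=1.6041
step 2: x_pred=1.9764  r=-6.8964  x^+=-2.0856  v^+=1.7014  a^+=0.9480
step 3: x_pred=-0.2466  r=-1.9734  x^+=-1.4089  v^+=1.9137  a^+=0.7603
step 4: x_pred=0.5437  r=5.4563  x^+=3.7575  v^+=4.2685  a^+=1.2794
step 5: x_pred=7.9553  r=-9.0453  x^+=2.6276  v^+=2.5744  a^+=0.4189
step 6: x_pred=5.0259  r=-6.1559  x^+=1.4001  v^+=1.0284  a^+=-0.1667
step 7: x_pred=2.2317  r=-1.7117  x^+=1.2235  v^+=0.3522  a^+=-0.3295
step 8: x_pred=1.4053  r=-5.1853  x^+=-1.6489  v^+=-1.5437  a^+=-0.8227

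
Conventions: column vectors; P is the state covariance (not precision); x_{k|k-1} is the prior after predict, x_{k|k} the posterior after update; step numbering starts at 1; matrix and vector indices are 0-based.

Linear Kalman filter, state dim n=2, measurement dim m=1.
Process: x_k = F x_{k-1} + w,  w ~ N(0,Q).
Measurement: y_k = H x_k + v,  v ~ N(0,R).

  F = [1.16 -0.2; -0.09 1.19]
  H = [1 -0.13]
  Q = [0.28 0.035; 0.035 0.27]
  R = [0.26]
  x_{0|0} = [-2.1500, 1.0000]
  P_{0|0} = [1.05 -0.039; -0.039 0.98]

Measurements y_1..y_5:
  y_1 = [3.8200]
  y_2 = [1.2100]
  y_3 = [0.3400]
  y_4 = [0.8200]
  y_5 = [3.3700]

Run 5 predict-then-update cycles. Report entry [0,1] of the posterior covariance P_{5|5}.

step 1: x^-=[-2.6940, 1.3835]  P^-=[1.7502 -0.3624; -0.3624 1.6746]  S=[2.1327]  K=[0.8427; -0.2720]  nu=[6.6939]  x^+=[2.9471, -0.4372]  P^+=[0.2356 0.1265; 0.1265 1.5168]
step 2: x^-=[3.5061, -0.7856]  P^-=[0.5989 -0.1737; -0.1737 2.3928]  S=[0.9446]  K=[0.6580; -0.5133]  nu=[-2.3982]  x^+=[1.9280, 0.4454]  P^+=[0.1900 0.1453; 0.1453 2.1440]
step 3: x^-=[2.1474, 0.3565]  P^-=[0.5540 -0.2920; -0.2920 3.2765]  S=[0.9453]  K=[0.6262; -0.7595]  nu=[-1.7611]  x^+=[1.0446, 1.6940]  P^+=[0.1833 0.1576; 0.1576 2.7313]
step 4: x^-=[0.8730, 1.9218]  P^-=[0.5628 -0.4138; -0.4138 4.1055]  S=[0.9997]  K=[0.6167; -0.9477]  nu=[0.1969]  x^+=[0.9944, 1.7352]  P^+=[0.1825 0.1706; 0.1706 3.2075]
step 5: x^-=[0.8064, 1.9754]  P^-=[0.5748 -0.5089; -0.5089 4.7771]  S=[1.0478]  K=[0.6117; -1.0784]  nu=[2.8204]  x^+=[2.5316, -1.0660]  P^+=[0.1827 0.1822; 0.1822 3.5586]

P_post[0,1] = 0.1822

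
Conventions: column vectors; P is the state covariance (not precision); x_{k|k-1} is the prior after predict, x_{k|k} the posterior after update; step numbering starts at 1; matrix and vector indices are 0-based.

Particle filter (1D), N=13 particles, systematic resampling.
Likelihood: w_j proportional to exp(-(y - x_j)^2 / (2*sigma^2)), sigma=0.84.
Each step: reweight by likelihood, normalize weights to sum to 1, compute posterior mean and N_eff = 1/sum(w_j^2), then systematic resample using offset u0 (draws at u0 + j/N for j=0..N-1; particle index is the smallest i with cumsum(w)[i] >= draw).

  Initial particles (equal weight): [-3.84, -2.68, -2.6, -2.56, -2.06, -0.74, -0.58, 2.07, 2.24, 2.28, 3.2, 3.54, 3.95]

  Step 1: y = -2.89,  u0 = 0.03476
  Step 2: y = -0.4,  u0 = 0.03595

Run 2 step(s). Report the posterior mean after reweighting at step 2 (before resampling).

post_mean = -2.3335

step 1: w=[0.1306, 0.2400, 0.2333, 0.2292, 0.1520, 0.0094, 0.0056, 0.0000, 0.0000, 0.0000, 0.0000, 0.0000, 0.0000]  mean=-2.6611  Neff=4.8829  idx=[0, 0, 1, 1, 1, 2, 2, 2, 3, 3, 3, 4, 4]
step 2: w=[0.0004, 0.0004, 0.0443, 0.0443, 0.0443, 0.0572, 0.0572, 0.0572, 0.0647, 0.0647, 0.0647, 0.2503, 0.2503]  mean=-2.3335  Neff=6.5108  idx=[2, 4, 5, 7, 8, 9, 10, 11, 11, 11, 12, 12, 12]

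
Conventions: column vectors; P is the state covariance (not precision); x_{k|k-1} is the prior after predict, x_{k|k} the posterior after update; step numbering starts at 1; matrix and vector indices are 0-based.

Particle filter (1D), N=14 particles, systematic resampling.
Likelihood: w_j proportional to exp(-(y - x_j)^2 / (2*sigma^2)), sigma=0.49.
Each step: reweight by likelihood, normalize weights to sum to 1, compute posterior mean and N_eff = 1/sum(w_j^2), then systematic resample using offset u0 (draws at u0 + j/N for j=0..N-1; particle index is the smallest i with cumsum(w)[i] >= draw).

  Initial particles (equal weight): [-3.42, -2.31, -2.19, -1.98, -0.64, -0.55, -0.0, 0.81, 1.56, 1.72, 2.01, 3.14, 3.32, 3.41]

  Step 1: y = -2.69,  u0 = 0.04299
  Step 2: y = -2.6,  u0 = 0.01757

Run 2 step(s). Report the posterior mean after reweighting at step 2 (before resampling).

post_mean = -2.2834

step 1: w=[0.1636, 0.3675, 0.2950, 0.1738, 0.0001, 0.0000, 0.0000, 0.0000, 0.0000, 0.0000, 0.0000, 0.0000, 0.0000, 0.0000]  mean=-2.3987  Neff=3.5837  idx=[0, 0, 1, 1, 1, 1, 1, 2, 2, 2, 2, 3, 3, 3]
step 2: w=[0.0278, 0.0278, 0.0948, 0.0948, 0.0948, 0.0948, 0.0948, 0.0796, 0.0796, 0.0796, 0.0796, 0.0507, 0.0507, 0.0507]  mean=-2.2834  Neff=12.5774  idx=[0, 2, 3, 3, 4, 5, 6, 6, 7, 8, 9, 10, 11, 12]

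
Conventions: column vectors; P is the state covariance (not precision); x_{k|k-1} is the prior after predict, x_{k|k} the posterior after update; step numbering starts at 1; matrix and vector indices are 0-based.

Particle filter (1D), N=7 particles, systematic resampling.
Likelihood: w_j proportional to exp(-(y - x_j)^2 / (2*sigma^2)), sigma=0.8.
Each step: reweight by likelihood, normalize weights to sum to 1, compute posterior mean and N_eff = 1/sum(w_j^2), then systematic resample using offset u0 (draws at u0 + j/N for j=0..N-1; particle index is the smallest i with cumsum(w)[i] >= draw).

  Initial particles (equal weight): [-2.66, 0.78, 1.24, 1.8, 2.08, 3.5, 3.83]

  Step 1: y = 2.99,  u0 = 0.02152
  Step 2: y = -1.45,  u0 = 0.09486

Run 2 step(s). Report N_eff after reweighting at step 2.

step 1: w=[0.0000, 0.0093, 0.0387, 0.1401, 0.2219, 0.3458, 0.2441]  mean=2.9144  Neff=4.0060  idx=[2, 3, 4, 5, 5, 5, 6]
step 2: w=[0.9164, 0.0681, 0.0155, 0.0000, 0.0000, 0.0000, 0.0000]  mean=1.2912  Neff=1.1839  idx=[0, 0, 0, 0, 0, 0, 1]

N_eff = 1.1839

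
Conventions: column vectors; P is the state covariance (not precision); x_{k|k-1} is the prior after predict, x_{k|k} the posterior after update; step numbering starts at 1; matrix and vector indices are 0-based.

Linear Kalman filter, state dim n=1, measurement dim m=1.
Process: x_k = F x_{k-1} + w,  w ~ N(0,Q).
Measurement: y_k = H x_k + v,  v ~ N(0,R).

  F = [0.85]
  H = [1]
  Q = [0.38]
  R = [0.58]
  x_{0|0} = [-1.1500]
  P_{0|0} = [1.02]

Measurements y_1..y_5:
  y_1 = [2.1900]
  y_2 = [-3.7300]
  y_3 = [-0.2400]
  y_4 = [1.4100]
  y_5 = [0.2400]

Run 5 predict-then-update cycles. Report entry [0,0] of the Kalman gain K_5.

step 1: x^-=[-0.9775]  P^-=[1.1170]  S=[1.6970]  K=[0.6582]  nu=[3.1675]  x^+=[1.1074]  P^+=[0.3818]
step 2: x^-=[0.9413]  P^-=[0.6558]  S=[1.2358]  K=[0.5307]  nu=[-4.6713]  x^+=[-1.5377]  P^+=[0.3078]
step 3: x^-=[-1.3070]  P^-=[0.6024]  S=[1.1824]  K=[0.5095]  nu=[1.0670]  x^+=[-0.7634]  P^+=[0.2955]
step 4: x^-=[-0.6489]  P^-=[0.5935]  S=[1.1735]  K=[0.5057]  nu=[2.0589]  x^+=[0.3924]  P^+=[0.2933]
step 5: x^-=[0.3335]  P^-=[0.5919]  S=[1.1719]  K=[0.5051]  nu=[-0.0935]  x^+=[0.2863]  P^+=[0.2930]

K[0,0] = 0.5051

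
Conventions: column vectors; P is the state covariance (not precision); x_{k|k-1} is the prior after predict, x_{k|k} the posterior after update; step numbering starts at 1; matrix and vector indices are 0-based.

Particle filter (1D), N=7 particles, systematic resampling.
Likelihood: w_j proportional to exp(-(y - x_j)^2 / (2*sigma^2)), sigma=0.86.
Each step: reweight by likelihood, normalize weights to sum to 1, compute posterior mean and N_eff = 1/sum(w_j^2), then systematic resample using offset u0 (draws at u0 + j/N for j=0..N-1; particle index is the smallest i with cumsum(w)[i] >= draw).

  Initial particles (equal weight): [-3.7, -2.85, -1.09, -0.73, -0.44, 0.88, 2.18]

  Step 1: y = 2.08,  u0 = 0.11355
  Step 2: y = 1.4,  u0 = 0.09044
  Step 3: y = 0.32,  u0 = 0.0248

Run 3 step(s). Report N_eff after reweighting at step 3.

step 1: w=[0.0000, 0.0000, 0.0008, 0.0035, 0.0098, 0.2716, 0.7143]  mean=1.7884  Neff=1.7121  idx=[5, 5, 6, 6, 6, 6, 6]
step 2: w=[0.1673, 0.1673, 0.1331, 0.1331, 0.1331, 0.1331, 0.1331]  mean=1.7451  Neff=6.9192  idx=[0, 1, 2, 3, 4, 5, 6]
step 3: w=[0.3852, 0.3852, 0.0459, 0.0459, 0.0459, 0.0459, 0.0459]  mean=1.1785  Neff=3.2542  idx=[0, 0, 0, 1, 1, 1, 4]

N_eff = 3.2542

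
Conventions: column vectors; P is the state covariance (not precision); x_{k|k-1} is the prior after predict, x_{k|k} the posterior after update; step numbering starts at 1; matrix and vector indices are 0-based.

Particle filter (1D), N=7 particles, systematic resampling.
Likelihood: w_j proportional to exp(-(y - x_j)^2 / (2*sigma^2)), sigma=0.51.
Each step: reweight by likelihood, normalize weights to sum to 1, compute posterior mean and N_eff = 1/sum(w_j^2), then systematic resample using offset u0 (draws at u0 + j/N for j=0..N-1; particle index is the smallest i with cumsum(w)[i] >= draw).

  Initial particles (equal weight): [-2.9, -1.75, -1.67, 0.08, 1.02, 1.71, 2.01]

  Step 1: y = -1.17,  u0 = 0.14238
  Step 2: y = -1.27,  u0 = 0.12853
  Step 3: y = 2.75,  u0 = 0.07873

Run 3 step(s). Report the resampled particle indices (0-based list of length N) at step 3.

step 1: w=[0.0027, 0.4383, 0.5175, 0.0415, 0.0001, 0.0000, 0.0000]  mean=-1.6355  Neff=2.1664  idx=[1, 1, 1, 2, 2, 2, 3]
step 2: w=[0.1543, 0.1543, 0.1543, 0.1766, 0.1766, 0.1766, 0.0072]  mean=-1.6944  Neff=6.0581  idx=[0, 1, 2, 3, 4, 5, 5]
step 3: w=[0.0533, 0.0533, 0.0533, 0.2100, 0.2100, 0.2100, 0.2100]  mean=-1.6828  Neff=5.4058  idx=[1, 3, 3, 4, 5, 6, 6]

resampled_idx = [1, 3, 3, 4, 5, 6, 6]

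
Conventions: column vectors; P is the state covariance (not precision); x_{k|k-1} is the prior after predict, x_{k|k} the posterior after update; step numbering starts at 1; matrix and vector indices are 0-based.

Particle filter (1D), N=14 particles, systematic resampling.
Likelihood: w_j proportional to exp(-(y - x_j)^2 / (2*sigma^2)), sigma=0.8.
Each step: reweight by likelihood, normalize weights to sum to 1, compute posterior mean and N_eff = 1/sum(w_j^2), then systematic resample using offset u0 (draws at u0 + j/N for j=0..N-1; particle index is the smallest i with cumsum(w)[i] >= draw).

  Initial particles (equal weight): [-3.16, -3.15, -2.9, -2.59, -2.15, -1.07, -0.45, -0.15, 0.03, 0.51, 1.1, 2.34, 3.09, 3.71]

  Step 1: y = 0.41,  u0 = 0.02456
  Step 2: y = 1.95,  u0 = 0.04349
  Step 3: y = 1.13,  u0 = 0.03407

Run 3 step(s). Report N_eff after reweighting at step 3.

N_eff = 13.1226

step 1: w=[0.0000, 0.0000, 0.0000, 0.0002, 0.0014, 0.0434, 0.1347, 0.1879, 0.2145, 0.2382, 0.1655, 0.0131, 0.0009, 0.0000]  mean=0.2044  Neff=5.3855  idx=[5, 6, 6, 7, 7, 8, 8, 8, 9, 9, 9, 9, 10, 10]
step 2: w=[0.0004, 0.0051, 0.0051, 0.0146, 0.0146, 0.0257, 0.0257, 0.0257, 0.0906, 0.0906, 0.0906, 0.0906, 0.2604, 0.2604]  mean=0.7506  Neff=5.8522  idx=[5, 7, 8, 9, 10, 11, 11, 12, 12, 12, 13, 13, 13, 13]
step 3: w=[0.0339, 0.0339, 0.0645, 0.0645, 0.0645, 0.0645, 0.0645, 0.0871, 0.0871, 0.0871, 0.0871, 0.0871, 0.0871, 0.0871]  mean=0.8371  Neff=13.1226  idx=[1, 2, 3, 4, 5, 7, 7, 8, 9, 10, 11, 11, 12, 13]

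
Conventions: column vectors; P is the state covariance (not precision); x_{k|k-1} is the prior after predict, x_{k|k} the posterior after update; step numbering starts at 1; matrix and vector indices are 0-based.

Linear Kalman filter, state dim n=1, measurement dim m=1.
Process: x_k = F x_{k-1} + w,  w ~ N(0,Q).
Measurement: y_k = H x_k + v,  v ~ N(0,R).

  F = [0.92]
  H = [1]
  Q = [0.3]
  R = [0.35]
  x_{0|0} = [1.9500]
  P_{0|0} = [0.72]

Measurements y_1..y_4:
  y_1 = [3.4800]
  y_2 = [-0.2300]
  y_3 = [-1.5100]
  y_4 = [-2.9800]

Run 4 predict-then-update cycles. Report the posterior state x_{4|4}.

x_post = [-1.9000]

step 1: x^-=[1.7940]  P^-=[0.9094]  S=[1.2594]  K=[0.7221]  nu=[1.6860]  x^+=[3.0114]  P^+=[0.2527]
step 2: x^-=[2.7705]  P^-=[0.5139]  S=[0.8639]  K=[0.5949]  nu=[-3.0005]  x^+=[0.9856]  P^+=[0.2082]
step 3: x^-=[0.9068]  P^-=[0.4762]  S=[0.8262]  K=[0.5764]  nu=[-2.4168]  x^+=[-0.4862]  P^+=[0.2017]
step 4: x^-=[-0.4473]  P^-=[0.4707]  S=[0.8207]  K=[0.5736]  nu=[-2.5327]  x^+=[-1.9000]  P^+=[0.2007]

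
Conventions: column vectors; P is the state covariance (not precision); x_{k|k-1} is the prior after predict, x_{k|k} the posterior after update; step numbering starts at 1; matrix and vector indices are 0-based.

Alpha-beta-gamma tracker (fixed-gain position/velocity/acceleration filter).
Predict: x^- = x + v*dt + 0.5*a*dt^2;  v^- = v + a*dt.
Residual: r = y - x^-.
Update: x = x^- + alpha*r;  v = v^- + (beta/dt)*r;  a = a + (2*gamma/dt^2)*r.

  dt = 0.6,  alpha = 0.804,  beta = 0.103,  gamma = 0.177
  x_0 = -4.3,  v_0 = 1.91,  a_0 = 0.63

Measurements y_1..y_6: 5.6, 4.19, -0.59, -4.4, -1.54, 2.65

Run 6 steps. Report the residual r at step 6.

step 1: x_pred=-3.0406  r=8.6406  x^+=3.9064  v^+=3.7713  a^+=9.1266
step 2: x_pred=7.8120  r=-3.6220  x^+=4.8999  v^+=8.6255  a^+=5.5649
step 3: x_pred=11.0769  r=-11.6669  x^+=1.6967  v^+=9.9616  a^+=-5.9075
step 4: x_pred=6.6103  r=-11.0103  x^+=-2.2420  v^+=4.5270  a^+=-16.7343
step 5: x_pred=-2.5379  r=0.9979  x^+=-1.7356  v^+=-5.3423  a^+=-15.7530
step 6: x_pred=-7.7765  r=10.4265  x^+=0.6064  v^+=-13.0042  a^+=-5.5003

resid = 10.4265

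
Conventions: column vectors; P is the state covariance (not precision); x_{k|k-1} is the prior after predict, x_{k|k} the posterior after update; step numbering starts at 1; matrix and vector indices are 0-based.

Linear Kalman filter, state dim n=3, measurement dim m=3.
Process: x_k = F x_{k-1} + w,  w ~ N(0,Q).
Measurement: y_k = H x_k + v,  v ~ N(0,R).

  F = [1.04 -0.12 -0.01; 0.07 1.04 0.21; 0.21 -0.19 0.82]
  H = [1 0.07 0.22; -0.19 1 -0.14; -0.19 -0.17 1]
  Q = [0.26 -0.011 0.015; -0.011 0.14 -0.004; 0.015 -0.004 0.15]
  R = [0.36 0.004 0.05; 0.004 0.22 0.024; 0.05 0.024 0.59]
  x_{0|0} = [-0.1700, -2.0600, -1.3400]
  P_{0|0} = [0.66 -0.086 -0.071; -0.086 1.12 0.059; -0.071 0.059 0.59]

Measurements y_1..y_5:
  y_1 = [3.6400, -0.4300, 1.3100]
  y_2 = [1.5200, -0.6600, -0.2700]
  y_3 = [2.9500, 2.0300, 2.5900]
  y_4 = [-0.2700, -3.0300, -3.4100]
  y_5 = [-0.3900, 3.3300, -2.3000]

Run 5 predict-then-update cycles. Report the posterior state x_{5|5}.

step 1: x^-=[0.0838, -2.4357, -0.7431]  P^-=[1.0131 -0.2138 0.1329; -0.2138 1.3918 -0.0909; 0.1329 -0.0909 0.5803]  S=[1.4338 -0.3632 0.1322; -0.3632 1.7735 -0.3383; 0.1322 -0.3383 1.2137]  K=[0.6977 -0.1213 -0.1290; 0.1181 0.8359 -0.0162; 0.1362 0.0036 0.4562]  nu=[3.8902, 1.9176, 1.6550]  x^+=[2.3521, -0.4000, 0.5485]  P^+=[0.2417 0.0197 0.0052; 0.0197 0.1952 0.0533; 0.0052 0.0533 0.2861]
step 2: x^-=[2.4887, -0.1362, 1.0197]  P^-=[0.5194 0.0020 0.0648; 0.0020 0.3912 0.0582; 0.0648 0.0582 0.3437]  S=[0.9285 -0.0755 0.0859; -0.0755 0.6231 -0.0232; 0.0859 -0.0232 0.9195]  K=[0.5751 -0.1036 -0.0936; 0.0965 0.6258 -0.0027; 0.1262 0.0243 0.3385]  nu=[-1.1835, 0.0918, -0.8400]  x^+=[1.8771, -0.1907, 0.5882]  P^+=[0.1983 0.0166 0.0115; 0.0166 0.1476 0.0465; 0.0115 0.0465 0.2167]
step 3: x^-=[1.9692, 0.0566, 0.9128]  P^-=[0.4723 0.0032 0.0615; 0.0032 0.3333 0.0494; 0.0615 0.0494 0.2979]  S=[0.8774 -0.0693 0.0818; -0.0693 0.5644 -0.0173; 0.0818 -0.0173 0.8746]  K=[0.5539 -0.1033 -0.0867; 0.0895 0.5880 -0.0057; 0.1215 0.0172 0.3066]  nu=[0.7760, 2.4753, 2.0610]  x^+=[1.9645, 1.5697, 1.6818]  P^+=[0.1907 0.0154 0.0129; 0.0154 0.1383 0.0417; 0.0129 0.0417 0.1969]
step 4: x^-=[1.8379, 2.1232, 1.4933]  P^-=[0.4643 0.0031 0.0617; 0.0031 0.3201 0.0437; 0.0617 0.0437 0.2861]  S=[0.8686 -0.0696 0.0809; -0.0696 0.5523 -0.0195; 0.0809 -0.0195 0.8640]  K=[0.5500 -0.1034 -0.0851; 0.0875 0.5781 -0.0082; 0.1202 0.0111 0.2979]  nu=[-2.5851, -4.5950, -4.1932]  x^+=[1.2483, -0.7251, -0.1175]  P^+=[0.1893 0.0152 0.0134; 0.0152 0.1358 0.0394; 0.0134 0.0394 0.1913]
step 5: x^-=[1.3864, -0.6914, 0.3035]  P^-=[0.4628 0.0033 0.0620; 0.0033 0.3160 0.0414; 0.0620 0.0414 0.2830]  S=[0.8671 -0.0698 0.0808; -0.0698 0.5487 -0.0209; 0.0808 -0.0209 0.8614]  K=[0.5493 -0.1034 -0.0847; 0.0870 0.5749 -0.0092; 0.1198 0.0083 0.2956]  nu=[-1.7948, 4.3273, -2.4577]  x^+=[0.1615, 1.6630, -0.6023]  P^+=[0.1891 0.0152 0.0135; 0.0152 0.1349 0.0385; 0.0135 0.0385 0.1897]

x_post = [0.1615, 1.6630, -0.6023]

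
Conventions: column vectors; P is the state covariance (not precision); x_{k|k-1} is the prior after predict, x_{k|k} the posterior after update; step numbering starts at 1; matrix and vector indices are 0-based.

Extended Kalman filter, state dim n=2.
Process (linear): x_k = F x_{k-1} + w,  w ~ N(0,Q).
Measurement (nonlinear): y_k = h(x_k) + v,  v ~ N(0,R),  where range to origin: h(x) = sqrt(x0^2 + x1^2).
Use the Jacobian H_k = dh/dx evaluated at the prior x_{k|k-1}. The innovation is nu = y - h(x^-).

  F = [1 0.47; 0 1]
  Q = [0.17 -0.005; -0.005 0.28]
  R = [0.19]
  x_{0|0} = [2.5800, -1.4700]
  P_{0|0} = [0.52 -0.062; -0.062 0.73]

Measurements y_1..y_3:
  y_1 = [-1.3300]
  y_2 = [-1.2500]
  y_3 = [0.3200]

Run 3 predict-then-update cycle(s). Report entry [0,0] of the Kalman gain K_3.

K[0,0] = -0.8237

step 1: x^-=[1.8891, -1.4700]  P^-=[0.7930 0.2761; 0.2761 1.0100]  H_jac=[0.7892 -0.6141]  S=[0.7972]  K=[0.5723; -0.5047]  nu=[-3.7237]  x^+=[-0.2421, 0.4094]  P^+=[0.5318 0.5064; 0.5064 0.8069]
step 2: x^-=[-0.0497, 0.4094]  P^-=[1.3561 0.8806; 0.8806 1.0869]  H_jac=[-0.1205 0.9927]  S=[1.0702]  K=[0.6642; 0.9091]  nu=[-1.6624]  x^+=[-1.1539, -1.1019]  P^+=[0.8839 0.2344; 0.2344 0.2024]
step 3: x^-=[-1.6718, -1.1019]  P^-=[1.3189 0.3245; 0.3245 0.4824]  H_jac=[-0.8350 -0.5503]  S=[1.5538]  K=[-0.8237; -0.3452]  nu=[-1.6823]  x^+=[-0.2862, -0.5211]  P^+=[0.2648 -0.1173; -0.1173 0.2972]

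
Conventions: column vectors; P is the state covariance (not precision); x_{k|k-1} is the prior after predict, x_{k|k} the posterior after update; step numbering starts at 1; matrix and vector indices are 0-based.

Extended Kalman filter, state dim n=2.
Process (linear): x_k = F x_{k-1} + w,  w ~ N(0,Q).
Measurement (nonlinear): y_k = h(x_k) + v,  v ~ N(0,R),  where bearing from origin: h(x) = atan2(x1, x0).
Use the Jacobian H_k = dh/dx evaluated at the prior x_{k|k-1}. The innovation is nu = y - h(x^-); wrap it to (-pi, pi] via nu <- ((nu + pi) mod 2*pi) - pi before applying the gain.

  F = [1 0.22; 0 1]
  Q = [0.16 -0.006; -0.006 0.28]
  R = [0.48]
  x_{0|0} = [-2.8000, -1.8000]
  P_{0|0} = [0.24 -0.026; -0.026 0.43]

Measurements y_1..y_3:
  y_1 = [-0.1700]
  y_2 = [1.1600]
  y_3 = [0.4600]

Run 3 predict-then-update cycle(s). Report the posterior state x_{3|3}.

step 1: x^-=[-3.1960, -1.8000]  P^-=[0.4094 0.0626; 0.0626 0.7100]  H_jac=[0.1338 -0.2375]  S=[0.5234]  K=[0.0762; -0.3062]  nu=[2.4587]  x^+=[-3.0086, -2.5529]  P^+=[0.4063 0.0748; 0.0748 0.6609]
step 2: x^-=[-3.5702, -2.5529]  P^-=[0.6312 0.2142; 0.2142 0.9409]  H_jac=[0.1325 -0.1853]  S=[0.5129]  K=[0.0857; -0.2847]  nu=[-2.6024]  x^+=[-3.7932, -1.8121]  P^+=[0.6275 0.2267; 0.2267 0.8994]
step 3: x^-=[-4.1919, -1.8121]  P^-=[0.9308 0.4186; 0.4186 1.1794]  H_jac=[0.0869 -0.2010]  S=[0.5201]  K=[-0.0063; -0.3859]  nu=[-3.0896]  x^+=[-4.1725, -0.6199]  P^+=[0.9307 0.4173; 0.4173 1.1019]

x_post = [-4.1725, -0.6199]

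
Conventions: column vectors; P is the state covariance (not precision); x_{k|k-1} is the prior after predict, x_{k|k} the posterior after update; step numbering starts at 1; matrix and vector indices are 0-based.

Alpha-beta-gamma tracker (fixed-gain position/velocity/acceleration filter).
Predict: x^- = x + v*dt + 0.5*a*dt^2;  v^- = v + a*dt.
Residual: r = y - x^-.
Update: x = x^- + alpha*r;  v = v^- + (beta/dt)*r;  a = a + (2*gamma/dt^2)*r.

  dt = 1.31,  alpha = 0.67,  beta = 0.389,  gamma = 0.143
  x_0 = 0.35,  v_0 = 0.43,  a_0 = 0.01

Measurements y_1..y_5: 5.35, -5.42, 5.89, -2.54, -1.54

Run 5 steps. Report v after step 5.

v_post = -1.6644

step 1: x_pred=0.9219  r=4.4281  x^+=3.8887  v^+=1.7580  a^+=0.7480
step 2: x_pred=6.8335  r=-12.2535  x^+=-1.3763  v^+=-0.9008  a^+=-1.2942
step 3: x_pred=-3.6668  r=9.5568  x^+=2.7363  v^+=0.2417  a^+=0.2986
step 4: x_pred=3.3091  r=-5.8491  x^+=-0.6098  v^+=-1.1040  a^+=-0.6762
step 5: x_pred=-2.6363  r=1.0963  x^+=-1.9018  v^+=-1.6644  a^+=-0.4935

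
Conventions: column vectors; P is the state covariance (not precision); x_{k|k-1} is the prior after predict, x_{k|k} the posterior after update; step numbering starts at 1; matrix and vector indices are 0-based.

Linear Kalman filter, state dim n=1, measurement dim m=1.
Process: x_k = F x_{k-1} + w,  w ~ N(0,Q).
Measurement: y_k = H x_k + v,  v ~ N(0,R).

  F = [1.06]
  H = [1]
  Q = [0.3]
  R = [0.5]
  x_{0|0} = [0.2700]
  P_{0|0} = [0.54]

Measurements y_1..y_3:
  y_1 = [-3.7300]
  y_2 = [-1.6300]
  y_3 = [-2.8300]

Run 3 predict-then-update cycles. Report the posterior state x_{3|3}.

step 1: x^-=[0.2862]  P^-=[0.9067]  S=[1.4067]  K=[0.6446]  nu=[-4.0162]  x^+=[-2.3025]  P^+=[0.3223]
step 2: x^-=[-2.4407]  P^-=[0.6621]  S=[1.1621]  K=[0.5698]  nu=[0.8107]  x^+=[-1.9788]  P^+=[0.2849]
step 3: x^-=[-2.0975]  P^-=[0.6201]  S=[1.1201]  K=[0.5536]  nu=[-0.7325]  x^+=[-2.5030]  P^+=[0.2768]

x_post = [-2.5030]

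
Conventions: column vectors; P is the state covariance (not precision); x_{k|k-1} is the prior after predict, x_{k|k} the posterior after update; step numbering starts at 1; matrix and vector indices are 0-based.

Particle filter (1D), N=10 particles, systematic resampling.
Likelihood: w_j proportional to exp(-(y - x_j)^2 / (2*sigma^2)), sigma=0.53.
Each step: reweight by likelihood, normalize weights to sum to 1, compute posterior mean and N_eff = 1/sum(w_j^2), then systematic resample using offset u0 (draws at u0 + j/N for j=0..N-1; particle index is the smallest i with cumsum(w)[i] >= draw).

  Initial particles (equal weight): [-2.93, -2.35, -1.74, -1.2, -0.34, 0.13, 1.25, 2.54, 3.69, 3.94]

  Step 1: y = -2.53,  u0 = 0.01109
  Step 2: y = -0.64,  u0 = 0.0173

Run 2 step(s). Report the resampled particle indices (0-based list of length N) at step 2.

resampled_idx = [4, 7, 9, 9, 9, 9, 9, 9, 9, 9]

step 1: w=[0.3636, 0.4563, 0.1592, 0.0207, 0.0001, 0.0000, 0.0000, 0.0000, 0.0000, 0.0000]  mean=-2.4398  Neff=2.7304  idx=[0, 0, 0, 0, 1, 1, 1, 1, 1, 2]
step 2: w=[0.0006, 0.0006, 0.0006, 0.0006, 0.0382, 0.0382, 0.0382, 0.0382, 0.0382, 0.8067]  mean=-1.8593  Neff=1.5196  idx=[4, 7, 9, 9, 9, 9, 9, 9, 9, 9]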